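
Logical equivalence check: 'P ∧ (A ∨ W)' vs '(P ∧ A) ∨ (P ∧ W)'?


Expression 1: P ∧ (A ∨ W)
Expression 2: (P ∧ A) ∨ (P ∧ W)
Truth table (P A W | Expr1 Expr2):
  T T T |   T     T
  T T F |   T     T
  T F T |   T     T
  T F F |   F     F
  F T T |   F     F
  F T F |   F     F
  F F T |   F     F
  F F F |   F     F
All 8 rows agree, so the expressions are logically equivalent.

Yes


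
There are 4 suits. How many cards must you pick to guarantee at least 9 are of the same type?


Pigeonhole: to guarantee k in one of n categories, need (k-1)×n + 1.
k = 9, n = 4
Minimum = (9-1) × 4 + 1 = 8 × 4 + 1

33


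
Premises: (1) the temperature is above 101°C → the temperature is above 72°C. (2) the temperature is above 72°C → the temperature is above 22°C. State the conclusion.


Hypothetical syllogism: P → Q, Q → R ⊢ P → R
Premise 1: the temperature is above 101°C → the temperature is above 72°C
Premise 2: the temperature is above 72°C → the temperature is above 22°C
Chain the implications: the middle term (the temperature is above 72°C) links the two.
Conclusion: If the temperature is above 101°C, then the temperature is above 22°C.

If the temperature is above 101°C, then the temperature is above 22°C.


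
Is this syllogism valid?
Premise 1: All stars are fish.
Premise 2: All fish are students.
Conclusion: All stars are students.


Premise 1: All stars are fish.
Premise 2: All fish are students.
Conclusion: All stars are students.
Barbara syllogism (AAA-1): All A are B, All B are C → All A are C.
Middle term (fish) distributed in premise 2.

Valid


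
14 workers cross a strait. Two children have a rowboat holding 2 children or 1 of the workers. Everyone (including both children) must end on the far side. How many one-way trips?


Per crossing of one of the workers: children→, one←, one of the workers→, one← = 4 trips
14 × 4 = 56, + 1 final children→ = 57
Minimum trips = 57

57


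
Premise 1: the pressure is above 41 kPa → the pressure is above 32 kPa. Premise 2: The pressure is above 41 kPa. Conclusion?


Modus ponens: P → Q, P ⊢ Q
P: the pressure is above 41 kPa
Q: the pressure is above 32 kPa
We have P → Q and P is true.
By modus ponens, Q must be true.

The pressure is above 32 kPa


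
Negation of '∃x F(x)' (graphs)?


Original: ∃x F(x)
Rule: ¬∀→∃, ¬∃→∀, negate predicate.
Negation: ∀x ¬F(x)

∀x ¬F(x)


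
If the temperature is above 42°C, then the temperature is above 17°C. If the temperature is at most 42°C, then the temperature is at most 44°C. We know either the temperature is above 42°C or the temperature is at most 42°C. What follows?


Constructive dilemma: (P → Q) ∧ (R → S), P ∨ R ⊢ Q ∨ S
Premise 1: the temperature is above 42°C → the temperature is above 17°C
Premise 2: the temperature is at most 42°C → the temperature is at most 44°C
Premise 3: the temperature is above 42°C ∨ the temperature is at most 42°C
Case 1: Assuming the temperature is above 42°C, then by Premise 1, the temperature is above 17°C.
Case 2: Assuming the temperature is at most 42°C, then by Premise 2, the temperature is at most 44°C.
Since one of the temperature is above 42°C or the temperature is at most 42°C must hold, we get the temperature is above 17°C or the temperature is at most 44°C.

The temperature is above 17°C or the temperature is at most 44°C.


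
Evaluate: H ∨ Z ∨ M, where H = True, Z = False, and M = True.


H = True, Z = False, M = True
Step 1: H ∨ Z = True OR False = True
Step 2: True ∨ M = True OR True = True
OR is true when at least one operand is true.

True


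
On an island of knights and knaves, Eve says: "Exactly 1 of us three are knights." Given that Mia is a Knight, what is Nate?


Eve claims exactly 1 knights among Eve, Mia, Nate.
Given: Mia is a Knight.

Case 1: Eve is a Knight (tells truth)
  Then exactly 1 of the three are knights.
  Counting Eve, Mia: 2 knight(s) so far. Need -1 more → impossible.
Case 2: Eve is a Knave (lies)
  Then the count is NOT 1.
  If Nate = Knave, count = 1 = 1 → claim would be true, contradicts lie.
  If Nate = Knight, count = 2 ≠ 1 → lie confirmed ✓

Nate is a Knight.

Knight


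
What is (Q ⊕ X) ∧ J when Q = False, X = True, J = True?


Q = False, X = True, J = True
Step 1: Q ⊕ X = False XOR True = True
Step 2: True ∧ J = True AND True = True
XOR true when exactly one of Q,X is true; then AND with J.

True


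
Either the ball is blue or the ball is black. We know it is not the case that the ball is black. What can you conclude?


Disjunctive syllogism: P ∨ Q, ¬P ⊢ Q
Disjunction: the ball is blue ∨ the ball is black
We know it is not the case that the ball is black.
By disjunctive syllogism, the other disjunct must be true.

The ball is blue


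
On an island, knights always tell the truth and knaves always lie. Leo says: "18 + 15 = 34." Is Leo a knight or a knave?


Statement: "18 + 15 = 34."
Actual: 18 + 15 = 33
Claimed: 34
Statement is FALSE → Leo lies → Knave

Knave


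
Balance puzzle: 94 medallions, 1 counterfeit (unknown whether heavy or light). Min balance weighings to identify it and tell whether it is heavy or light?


Let n = 94. 188 possibilities (n medallions × lighter/heavier); each weighing has 3 outcomes.
Bound for k weighings: say the first weighing puts j medallions on each pan. If it tips, the 2j weighed medallions remain suspects (each with a known direction) and k-1 weighings give 3^(k-1) outcomes; 3^(k-1) is odd, so 2j ≤ 3^(k-1) - 1. If it balances, the n - 2j unweighed medallions remain with direction unknown: 2(n - 2j) ≤ 3^(k-1) - 1 by the same parity argument. Adding, n ≤ (3^(k-1) - 1) + (3^(k-1) - 1)/2 = (3^k - 3)/2, and the classical three-group strategy achieves this (3 medallions in 2 weighings, 12 in 3, 39 in 4, 120 in 5).
So we need the smallest k with (3^k - 3)/2 ≥ 94.
k = 4: (3^4 - 3)/2 = 39 < 94 ✗
k = 5: (3^5 - 3)/2 = 120 ≥ 94 ✓

5


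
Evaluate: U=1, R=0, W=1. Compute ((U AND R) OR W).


U AND R = 1&0 = 0
0 OR 1 = 1

1


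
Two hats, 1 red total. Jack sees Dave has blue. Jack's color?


Total red = 1, Dave = blue
Red accounted for: 0
Remaining for Jack: 1
Jack's hat is red.

red


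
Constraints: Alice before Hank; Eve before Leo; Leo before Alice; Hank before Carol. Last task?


Constraints: Alice before Hank; Eve before Leo; Leo before Alice; Hank before Carol
The last task can have nothing scheduled after it, so it must never appear on the left of a 'before'.
Tasks appearing before some other task: Alice, Eve, Leo, Hank.
The only task not in that list is Carol → it is last.

Carol


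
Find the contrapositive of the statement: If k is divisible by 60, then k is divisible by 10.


Original: If k is divisible by 60, then k is divisible by 10
Contrapositive: If ¬Q, then ¬P
Negate Q: not (k is divisible by 10)
Negate P: not (k is divisible by 60)

If not (k is divisible by 10), then not (k is divisible by 60).


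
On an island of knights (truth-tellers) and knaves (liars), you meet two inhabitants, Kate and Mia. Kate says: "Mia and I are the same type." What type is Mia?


Kate says: "Mia and I are the same type."
Case 1: Kate is a Knight (truth-teller)
  Statement is true → they ARE the same → Mia is also a Knight
Case 2: Kate is a Knave (liar)
  Statement is false → they are NOT the same → Mia is a Knight
In both cases, Mia is a Knight.

Knight


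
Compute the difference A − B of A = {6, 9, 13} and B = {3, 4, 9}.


A = {6, 9, 13}
B = {3, 4, 9}
Operation: difference A − B
In A but not B: 6, 13

{6, 13}


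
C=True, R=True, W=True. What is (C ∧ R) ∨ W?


C = True, R = True, W = True
Expression: (C ∧ R) ∨ W
Step 1: C ∧ R = True AND True = True
Step 2: (True) ∨ W = True OR True = True

True


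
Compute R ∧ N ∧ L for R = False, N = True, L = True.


R = False, N = True, L = True
Step 1: R ∧ N = False AND True = False
Step 2: (False) ∧ L = (False) AND True = False
AND is true only when ALL operands are true.

False


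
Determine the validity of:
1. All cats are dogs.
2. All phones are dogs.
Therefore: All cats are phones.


Premise 1: All cats are dogs.
Premise 2: All phones are dogs.
Conclusion: All cats are phones.
Fallacy: undistributed middle. dogs is predicate in both.
Counterexample: cats and phones could be disjoint subsets of dogs.

Invalid


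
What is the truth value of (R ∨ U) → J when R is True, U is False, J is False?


R = True, U = False, J = False
Step 1: R ∨ U = True OR False = True
Step 2: (True) → J: false only when antecedent=True and J=False.
Result: False

False


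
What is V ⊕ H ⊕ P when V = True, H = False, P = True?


V = True, H = False, P = True
Step 1: V ⊕ H = True XOR False = True
Step 2: True ⊕ P = True XOR True = False
XOR is true when an odd number of operands are true.

False


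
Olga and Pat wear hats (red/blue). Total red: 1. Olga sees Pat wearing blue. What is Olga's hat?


Total red = 1, Pat = blue
Red accounted for: 0
Remaining for Olga: 1
Olga's hat is red.

red


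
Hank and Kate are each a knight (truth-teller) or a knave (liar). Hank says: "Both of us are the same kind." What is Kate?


Hank says: "Both of us are the same kind."
Case 1: Hank is a Knight (truth-teller)
  Statement is true → they ARE the same → Kate is also a Knight
Case 2: Hank is a Knave (liar)
  Statement is false → they are NOT the same → Kate is a Knight
In both cases, Kate is a Knight.

Knight


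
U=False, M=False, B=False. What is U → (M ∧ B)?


U = False, M = False, B = False
Expression: U → (M ∧ B)
Step 1: M ∧ B = False AND False = False
Step 2: U → (False) = False → False = True

True


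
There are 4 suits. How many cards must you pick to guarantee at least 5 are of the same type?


Pigeonhole: to guarantee k in one of n categories, need (k-1)×n + 1.
k = 5, n = 4
Minimum = (5-1) × 4 + 1 = 4 × 4 + 1

17


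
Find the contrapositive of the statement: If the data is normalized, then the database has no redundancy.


Original: If the data is normalized, then the database has no redundancy
Contrapositive: If ¬Q, then ¬P
Negate Q: not (the database has no redundancy)
Negate P: not (the data is normalized)

If not (the database has no redundancy), then not (the data is normalized).


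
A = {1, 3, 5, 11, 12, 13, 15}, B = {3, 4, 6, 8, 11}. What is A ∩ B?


A = {1, 3, 5, 11, 12, 13, 15}
B = {3, 4, 6, 8, 11}
Operation: intersection
Elements in both: 3, 11

{3, 11}


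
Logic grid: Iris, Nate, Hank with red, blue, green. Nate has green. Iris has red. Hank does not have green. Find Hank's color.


From clues:
  Nate → green
  Iris → red
By elimination, Hank gets the remaining.

blue


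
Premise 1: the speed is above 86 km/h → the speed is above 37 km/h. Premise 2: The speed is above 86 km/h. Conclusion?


Modus ponens: P → Q, P ⊢ Q
P: the speed is above 86 km/h
Q: the speed is above 37 km/h
We have P → Q and P is true.
By modus ponens, Q must be true.

The speed is above 37 km/h


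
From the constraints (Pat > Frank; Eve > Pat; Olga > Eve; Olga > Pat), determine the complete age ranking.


Constraints: Pat > Frank; Eve > Pat; Olga > Eve; Olga > Pat
Method: at each step, the next-highest is the one remaining person who never appears on the smaller side of a constraint between remaining people.
  Step 1: remaining {Eve, Olga, Pat, Frank}; on the smaller side: {Eve, Pat, Frank} → Olga is next (Olga > Eve; Olga > Pat).
  Step 2: remaining {Eve, Pat, Frank}; on the smaller side: {Pat, Frank} → Eve is next (Eve > Pat).
  Step 3: remaining {Pat, Frank}; on the smaller side: {Frank} → Pat is next (Pat > Frank).
  Step 4: only Frank remains → lowest.
Final ranking (highest to lowest):

Olga > Eve > Pat > Frank


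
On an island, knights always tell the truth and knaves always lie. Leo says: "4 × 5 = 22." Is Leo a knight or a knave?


Statement: "4 × 5 = 22."
Actual: 4 × 5 = 20
Claimed: 22
Statement is FALSE → Leo lies → Knave

Knave


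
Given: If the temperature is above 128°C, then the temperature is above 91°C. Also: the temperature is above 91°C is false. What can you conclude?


Modus tollens: P → Q, ¬Q ⊢ ¬P
P: the temperature is above 128°C
Q: the temperature is above 91°C
We have P → Q and Q is false.
By modus tollens, P must be false.

It is not the case that the temperature is above 128°C


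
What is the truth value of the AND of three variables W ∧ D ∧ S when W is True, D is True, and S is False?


W = True, D = True, S = False
Step 1: W ∧ D = True AND True = True
Step 2: (True) ∧ S = (True) AND False = False
AND is true only when ALL operands are true.

False


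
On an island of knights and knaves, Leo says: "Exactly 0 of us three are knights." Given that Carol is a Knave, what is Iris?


Leo claims exactly 0 knights among Leo, Carol, Iris.
Given: Carol is a Knave.

Case 1: Leo is a Knight (tells truth)
  Then exactly 0 of the three are knights.
  Counting Leo, Carol: 1 knight(s) so far. Need -1 more → impossible.
Case 2: Leo is a Knave (lies)
  Then the count is NOT 0.
  If Iris = Knave, count = 0 = 0 → claim would be true, contradicts lie.
  If Iris = Knight, count = 1 ≠ 0 → lie confirmed ✓

Iris is a Knight.

Knight


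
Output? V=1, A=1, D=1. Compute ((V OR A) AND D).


V OR A = 1|1 = 1
1 AND 1 = 1

1


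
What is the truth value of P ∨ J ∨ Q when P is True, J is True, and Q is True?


P = True, J = True, Q = True
Step 1: P ∨ J = True OR True = True
Step 2: True ∨ Q = True OR True = True
OR is true when at least one operand is true.

True


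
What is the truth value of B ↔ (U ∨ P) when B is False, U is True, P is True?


B = False, U = True, P = True
Step 1: U ∨ P = True OR True = True
Step 2: B ↔ (True): true when both sides have same truth value.
Result: False ↔ True = False

False


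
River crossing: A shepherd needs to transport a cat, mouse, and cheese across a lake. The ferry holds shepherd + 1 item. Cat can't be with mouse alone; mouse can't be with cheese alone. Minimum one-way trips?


1. shepherd+mouse → 2. shepherd ← 3. shepherd+cat → 4. shepherd+mouse ← 5. shepherd+cheese → 6. shepherd ← 7. shepherd+mouse →
Minimum trips = 7

7


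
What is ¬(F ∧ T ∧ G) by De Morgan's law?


De Morgan's law: ¬(P ∧ Q ∧ R) ≡ ¬P ∨ ¬Q ∨ ¬R
¬(F ∧ T ∧ G) = ¬F ∨ ¬T ∨ ¬G

¬F ∨ ¬T ∨ ¬G


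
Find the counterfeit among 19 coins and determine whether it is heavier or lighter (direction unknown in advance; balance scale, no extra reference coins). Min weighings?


Let n = 19. 38 possibilities (n coins × lighter/heavier); each weighing has 3 outcomes.
Bound for k weighings: say the first weighing puts j coins on each pan. If it tips, the 2j weighed coins remain suspects (each with a known direction) and k-1 weighings give 3^(k-1) outcomes; 3^(k-1) is odd, so 2j ≤ 3^(k-1) - 1. If it balances, the n - 2j unweighed coins remain with direction unknown: 2(n - 2j) ≤ 3^(k-1) - 1 by the same parity argument. Adding, n ≤ (3^(k-1) - 1) + (3^(k-1) - 1)/2 = (3^k - 3)/2, and the classical three-group strategy achieves this (3 coins in 2 weighings, 12 in 3, 39 in 4, 120 in 5).
So we need the smallest k with (3^k - 3)/2 ≥ 19.
k = 3: (3^3 - 3)/2 = 12 < 19 ✗
k = 4: (3^4 - 3)/2 = 39 ≥ 19 ✓

4


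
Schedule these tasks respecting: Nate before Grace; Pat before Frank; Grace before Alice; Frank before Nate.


Constraints: Nate before Grace; Pat before Frank; Grace before Alice; Frank before Nate
Method: repeatedly schedule the remaining task that has no remaining task required before it.
  Step 1: remaining {Frank, Grace, Pat, Nate, Alice}; every task except Pat still has a predecessor pending → schedule Pat.
  Step 2: remaining {Frank, Grace, Nate, Alice}; every task except Frank still has a predecessor pending → schedule Frank.
  Step 3: remaining {Grace, Nate, Alice}; every task except Nate still has a predecessor pending → schedule Nate.
  Step 4: remaining {Grace, Alice}; every task except Grace still has a predecessor pending → schedule Grace.
  Step 5: only Alice remains → schedule Alice.
Resulting order:

Pat → Frank → Nate → Grace → Alice


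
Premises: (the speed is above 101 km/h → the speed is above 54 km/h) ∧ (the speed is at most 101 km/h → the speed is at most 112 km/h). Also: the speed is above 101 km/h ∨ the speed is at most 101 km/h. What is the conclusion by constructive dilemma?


Constructive dilemma: (P → Q) ∧ (R → S), P ∨ R ⊢ Q ∨ S
Premise 1: the speed is above 101 km/h → the speed is above 54 km/h
Premise 2: the speed is at most 101 km/h → the speed is at most 112 km/h
Premise 3: the speed is above 101 km/h ∨ the speed is at most 101 km/h
Case 1: Assuming the speed is above 101 km/h, then by Premise 1, the speed is above 54 km/h.
Case 2: Assuming the speed is at most 101 km/h, then by Premise 2, the speed is at most 112 km/h.
Since one of the speed is above 101 km/h or the speed is at most 101 km/h must hold, we get the speed is above 54 km/h or the speed is at most 112 km/h.

The speed is above 54 km/h or the speed is at most 112 km/h.


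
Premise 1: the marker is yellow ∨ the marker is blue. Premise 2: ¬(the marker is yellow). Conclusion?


Disjunctive syllogism: P ∨ Q, ¬P ⊢ Q
Disjunction: the marker is yellow ∨ the marker is blue
We know it is not the case that the marker is yellow.
By disjunctive syllogism, the other disjunct must be true.

The marker is blue


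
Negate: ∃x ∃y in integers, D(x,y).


Original: ∃x ∃y D(x,y)
Rule: ¬∀→∃, ¬∃→∀, negate predicate.
Negation: ∀x ∀y ¬D(x,y)

∀x ∀y ¬D(x,y)


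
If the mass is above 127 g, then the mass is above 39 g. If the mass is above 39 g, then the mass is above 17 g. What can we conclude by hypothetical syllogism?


Hypothetical syllogism: P → Q, Q → R ⊢ P → R
Premise 1: the mass is above 127 g → the mass is above 39 g
Premise 2: the mass is above 39 g → the mass is above 17 g
Chain the implications: the middle term (the mass is above 39 g) links the two.
Conclusion: If the mass is above 127 g, then the mass is above 17 g.

If the mass is above 127 g, then the mass is above 17 g.


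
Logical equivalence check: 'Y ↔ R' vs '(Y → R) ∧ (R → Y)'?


Expression 1: Y ↔ R
Expression 2: (Y → R) ∧ (R → Y)
Truth table (Y R | Expr1 Expr2):
  T T |   T     T
  T F |   F     F
  F T |   F     F
  F F |   T     T
All 4 rows agree, so the expressions are logically equivalent.

Yes


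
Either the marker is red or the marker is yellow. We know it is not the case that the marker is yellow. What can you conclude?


Disjunctive syllogism: P ∨ Q, ¬P ⊢ Q
Disjunction: the marker is red ∨ the marker is yellow
We know it is not the case that the marker is yellow.
By disjunctive syllogism, the other disjunct must be true.

The marker is red


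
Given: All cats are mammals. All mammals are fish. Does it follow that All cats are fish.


Premise 1: All cats are mammals.
Premise 2: All mammals are fish.
Conclusion: All cats are fish.
Barbara syllogism (AAA-1): All A are B, All B are C → All A are C.
Middle term (mammals) distributed in premise 2.

Valid


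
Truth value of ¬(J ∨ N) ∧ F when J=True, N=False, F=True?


J = True, N = False, F = True
Expression: ¬(J ∨ N) ∧ F
Step 1: J ∨ N = True OR False = True
Step 2: ¬(J ∨ N) = NOT True = False
Step 3: (False) ∧ F = False AND True = False

False


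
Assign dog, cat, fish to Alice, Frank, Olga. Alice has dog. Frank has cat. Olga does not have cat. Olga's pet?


From clues:
  Frank → cat
  Alice → dog
By elimination, Olga gets the remaining.

fish


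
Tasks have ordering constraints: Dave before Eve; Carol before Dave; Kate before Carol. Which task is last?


Constraints: Dave before Eve; Carol before Dave; Kate before Carol
The last task can have nothing scheduled after it, so it must never appear on the left of a 'before'.
Tasks appearing before some other task: Dave, Carol, Kate.
The only task not in that list is Eve → it is last.

Eve


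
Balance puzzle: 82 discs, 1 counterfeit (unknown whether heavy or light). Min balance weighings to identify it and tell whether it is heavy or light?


Let n = 82. 164 possibilities (n discs × lighter/heavier); each weighing has 3 outcomes.
Bound for k weighings: say the first weighing puts j discs on each pan. If it tips, the 2j weighed discs remain suspects (each with a known direction) and k-1 weighings give 3^(k-1) outcomes; 3^(k-1) is odd, so 2j ≤ 3^(k-1) - 1. If it balances, the n - 2j unweighed discs remain with direction unknown: 2(n - 2j) ≤ 3^(k-1) - 1 by the same parity argument. Adding, n ≤ (3^(k-1) - 1) + (3^(k-1) - 1)/2 = (3^k - 3)/2, and the classical three-group strategy achieves this (3 discs in 2 weighings, 12 in 3, 39 in 4, 120 in 5).
So we need the smallest k with (3^k - 3)/2 ≥ 82.
k = 4: (3^4 - 3)/2 = 39 < 82 ✗
k = 5: (3^5 - 3)/2 = 120 ≥ 82 ✓

5


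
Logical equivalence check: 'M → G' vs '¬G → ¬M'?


Expression 1: M → G
Expression 2: ¬G → ¬M
Truth table (M G | Expr1 Expr2):
  T T |   T     T
  T F |   F     F
  F T |   T     T
  F F |   T     T
All 4 rows agree, so the expressions are logically equivalent.

Yes


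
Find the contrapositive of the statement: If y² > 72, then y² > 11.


Original: If y² > 72, then y² > 11
Contrapositive: If ¬Q, then ¬P
Negate Q: not (y² > 11)
Negate P: not (y² > 72)

If not (y² > 11), then not (y² > 72).


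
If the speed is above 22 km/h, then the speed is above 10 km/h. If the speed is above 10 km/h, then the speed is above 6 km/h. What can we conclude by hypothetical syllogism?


Hypothetical syllogism: P → Q, Q → R ⊢ P → R
Premise 1: the speed is above 22 km/h → the speed is above 10 km/h
Premise 2: the speed is above 10 km/h → the speed is above 6 km/h
Chain the implications: the middle term (the speed is above 10 km/h) links the two.
Conclusion: If the speed is above 22 km/h, then the speed is above 6 km/h.

If the speed is above 22 km/h, then the speed is above 6 km/h.


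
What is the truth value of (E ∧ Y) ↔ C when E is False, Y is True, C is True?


E = False, Y = True, C = True
Step 1: E ∧ Y = False AND True = False
Step 2: (False) ↔ C: true when both sides have same truth value.
Result: False ↔ True = False

False


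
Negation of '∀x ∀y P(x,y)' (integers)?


Original: ∀x ∀y P(x,y)
Rule: ¬∀→∃, ¬∃→∀, negate predicate.
Negation: ∃x ∃y ¬P(x,y)

∃x ∃y ¬P(x,y)


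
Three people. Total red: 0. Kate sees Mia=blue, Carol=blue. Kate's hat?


Total red = 0, seen red = 0
Own red = 0 - 0 = 0
Kate's hat is blue.

blue


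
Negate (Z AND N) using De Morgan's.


De Morgan's law: ¬(P ∧ Q) ≡ ¬P ∨ ¬Q
¬(Z ∧ N) = ¬Z ∨ ¬N

¬Z ∨ ¬N


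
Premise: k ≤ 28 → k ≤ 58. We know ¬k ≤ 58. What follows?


Modus tollens: P → Q, ¬Q ⊢ ¬P
P: k ≤ 28
Q: k ≤ 58
We have P → Q and Q is false.
By modus tollens, P must be false.

It is not the case that k ≤ 28


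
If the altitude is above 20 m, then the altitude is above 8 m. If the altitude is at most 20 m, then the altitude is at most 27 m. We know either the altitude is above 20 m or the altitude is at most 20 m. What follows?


Constructive dilemma: (P → Q) ∧ (R → S), P ∨ R ⊢ Q ∨ S
Premise 1: the altitude is above 20 m → the altitude is above 8 m
Premise 2: the altitude is at most 20 m → the altitude is at most 27 m
Premise 3: the altitude is above 20 m ∨ the altitude is at most 20 m
Case 1: Assuming the altitude is above 20 m, then by Premise 1, the altitude is above 8 m.
Case 2: Assuming the altitude is at most 20 m, then by Premise 2, the altitude is at most 27 m.
Since one of the altitude is above 20 m or the altitude is at most 20 m must hold, we get the altitude is above 8 m or the altitude is at most 27 m.

The altitude is above 8 m or the altitude is at most 27 m.


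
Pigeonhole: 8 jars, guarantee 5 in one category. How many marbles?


Pigeonhole: to guarantee k in one of n categories, need (k-1)×n + 1.
k = 5, n = 8
Minimum = (5-1) × 8 + 1 = 4 × 8 + 1

33


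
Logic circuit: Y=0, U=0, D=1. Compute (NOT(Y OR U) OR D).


Y OR U = 0
NOT(0) = 1
1 OR 1 = 1

1


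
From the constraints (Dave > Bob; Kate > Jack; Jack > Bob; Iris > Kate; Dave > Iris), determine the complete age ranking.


Constraints: Dave > Bob; Kate > Jack; Jack > Bob; Iris > Kate; Dave > Iris
Method: at each step, the next-highest is the one remaining person who never appears on the smaller side of a constraint between remaining people.
  Step 1: remaining {Kate, Iris, Bob, Jack, Dave}; on the smaller side: {Kate, Iris, Bob, Jack} → Dave is next (Dave > Bob; Dave > Iris).
  Step 2: remaining {Kate, Iris, Bob, Jack}; on the smaller side: {Kate, Bob, Jack} → Iris is next (Iris > Kate).
  Step 3: remaining {Kate, Bob, Jack}; on the smaller side: {Bob, Jack} → Kate is next (Kate > Jack).
  Step 4: remaining {Bob, Jack}; on the smaller side: {Bob} → Jack is next (Jack > Bob).
  Step 5: only Bob remains → lowest.
Final ranking (highest to lowest):

Dave > Iris > Kate > Jack > Bob


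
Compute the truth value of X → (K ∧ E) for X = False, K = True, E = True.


X = False, K = True, E = True
Step 1: K ∧ E = True AND True = True
Step 2: X → (True): false only when X=True and consequent=False.
Result: True

True


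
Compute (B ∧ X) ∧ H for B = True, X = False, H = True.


B = True, X = False, H = True
Step 1: B ∧ X = True AND False = False
Step 2: False ∧ H = False AND True = False
AND is true only when ALL operands are true.

False


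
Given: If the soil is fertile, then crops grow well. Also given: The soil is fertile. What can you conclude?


Modus ponens: P → Q, P ⊢ Q
P: the soil is fertile
Q: crops grow well
We have P → Q and P is true.
By modus ponens, Q must be true.

Crops grow well


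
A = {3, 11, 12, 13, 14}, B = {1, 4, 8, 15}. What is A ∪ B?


A = {3, 11, 12, 13, 14}
B = {1, 4, 8, 15}
Operation: union
All elements combined: 1, 3, 4, 8, 11, 12, 13, 14, 15

{1, 3, 4, 8, 11, 12, 13, 14, 15}


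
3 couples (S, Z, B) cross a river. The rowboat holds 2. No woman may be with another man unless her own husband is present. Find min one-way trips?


Label couples S, Z, B (H = husband, W = wife).
Counting alone: 6 people, the rowboat carries 2 and someone must bring it back, so each round trip nets at most +1 on the far side until the last crossing → at least 9 trips. The jealousy constraint makes 9 impossible; the shortest valid schedule has 11:
1. WS+WZ →  (far: WS,WZ; near: HS,HZ,HB,WB)
2. WS ←       (far: WZ; near: HS,HZ,HB,WS,WB)
3. WS+WB →  (far: WS,WZ,WB; near: HS,HZ,HB)
4. WS ←       (far: WZ,WB; near: HS,HZ,HB,WS)
5. HZ+HB →  (far: HZ,WZ,HB,WB; near: HS,WS)
6. HZ+WZ ←  (far: HB,WB; near: HS,WS,HZ,WZ)
7. HS+HZ →  (far: HS,HZ,HB,WB; near: WS,WZ)
8. WB ←       (far: HS,HZ,HB; near: WS,WZ,WB)
9. WS+WZ →  (far: HS,WS,HZ,WZ,HB; near: WB)
10. HB ←      (far: HS,WS,HZ,WZ; near: HB,WB)
11. HB+WB → (far: all six; near: empty)
In every state each wife is either with her husband or with no other man.
Minimum trips = 11

11


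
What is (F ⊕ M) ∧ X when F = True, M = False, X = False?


F = True, M = False, X = False
Step 1: F ⊕ M = True XOR False = True
Step 2: True ∧ X = True AND False = False
XOR true when exactly one of F,M is true; then AND with X.

False


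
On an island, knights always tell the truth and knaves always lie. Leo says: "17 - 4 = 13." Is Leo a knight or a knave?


Statement: "17 - 4 = 13."
Actual: 17 - 4 = 13
Claimed: 13
Statement is TRUE → Leo tells the truth → Knight

Knight


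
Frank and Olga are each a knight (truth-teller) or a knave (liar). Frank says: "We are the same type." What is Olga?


Frank says: "We are the same type."
Case 1: Frank is a Knight (truth-teller)
  Statement is true → they ARE the same → Olga is also a Knight
Case 2: Frank is a Knave (liar)
  Statement is false → they are NOT the same → Olga is a Knight
In both cases, Olga is a Knight.

Knight


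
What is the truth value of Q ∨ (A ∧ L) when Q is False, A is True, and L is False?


Q = False, A = True, L = False
Step 1: A ∧ L = True AND False = False
Step 2: Q ∨ False = False OR False = False
AND evaluated first (higher precedence); then OR applied.

False


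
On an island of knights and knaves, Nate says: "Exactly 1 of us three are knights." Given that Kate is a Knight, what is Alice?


Nate claims exactly 1 knights among Nate, Kate, Alice.
Given: Kate is a Knight.

Case 1: Nate is a Knight (tells truth)
  Then exactly 1 of the three are knights.
  Counting Nate, Kate: 2 knight(s) so far. Need -1 more → impossible.
Case 2: Nate is a Knave (lies)
  Then the count is NOT 1.
  If Alice = Knave, count = 1 = 1 → claim would be true, contradicts lie.
  If Alice = Knight, count = 2 ≠ 1 → lie confirmed ✓

Alice is a Knight.

Knight


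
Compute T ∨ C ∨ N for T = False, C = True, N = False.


T = False, C = True, N = False
Step 1: T ∨ C = False OR True = True
Step 2: True ∨ N = True OR False = True
OR is true when at least one operand is true.

True


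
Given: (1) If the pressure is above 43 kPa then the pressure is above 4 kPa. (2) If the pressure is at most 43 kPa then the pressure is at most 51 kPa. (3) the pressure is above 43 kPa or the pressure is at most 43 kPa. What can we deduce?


Constructive dilemma: (P → Q) ∧ (R → S), P ∨ R ⊢ Q ∨ S
Premise 1: the pressure is above 43 kPa → the pressure is above 4 kPa
Premise 2: the pressure is at most 43 kPa → the pressure is at most 51 kPa
Premise 3: the pressure is above 43 kPa ∨ the pressure is at most 43 kPa
Case 1: Assuming the pressure is above 43 kPa, then by Premise 1, the pressure is above 4 kPa.
Case 2: Assuming the pressure is at most 43 kPa, then by Premise 2, the pressure is at most 51 kPa.
Since one of the pressure is above 43 kPa or the pressure is at most 43 kPa must hold, we get the pressure is above 4 kPa or the pressure is at most 51 kPa.

The pressure is above 4 kPa or the pressure is at most 51 kPa.


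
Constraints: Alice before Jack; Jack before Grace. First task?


Constraints: Alice before Jack; Jack before Grace
The first task can have nothing scheduled before it, so it must never appear on the right of a 'before'.
Tasks appearing after some 'before': Jack, Grace.
The only task not in that list is Alice → it is first.

Alice


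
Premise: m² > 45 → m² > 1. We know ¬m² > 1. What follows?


Modus tollens: P → Q, ¬Q ⊢ ¬P
P: m² > 45
Q: m² > 1
We have P → Q and Q is false.
By modus tollens, P must be false.

It is not the case that m² > 45


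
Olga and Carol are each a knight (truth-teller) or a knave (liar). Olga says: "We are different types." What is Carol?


Olga says: "We are different types."
Case 1: Olga is a Knight (truth-teller)
  Statement is true → they ARE different → Carol is a Knave
Case 2: Olga is a Knave (liar)
  Statement is false → they are NOT different → Carol is a Knave
In both cases, Carol is a Knave.

Knave


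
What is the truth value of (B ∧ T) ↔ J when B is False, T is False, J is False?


B = False, T = False, J = False
Step 1: B ∧ T = False AND False = False
Step 2: (False) ↔ J: true when both sides have same truth value.
Result: False ↔ False = True

True


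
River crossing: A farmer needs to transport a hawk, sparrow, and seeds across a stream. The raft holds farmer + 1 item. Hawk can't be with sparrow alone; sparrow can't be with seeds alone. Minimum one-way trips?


1. farmer+sparrow → 2. farmer ← 3. farmer+hawk → 4. farmer+sparrow ← 5. farmer+seeds → 6. farmer ← 7. farmer+sparrow →
Minimum trips = 7

7


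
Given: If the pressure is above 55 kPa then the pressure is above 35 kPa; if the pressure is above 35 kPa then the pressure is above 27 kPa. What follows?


Hypothetical syllogism: P → Q, Q → R ⊢ P → R
Premise 1: the pressure is above 55 kPa → the pressure is above 35 kPa
Premise 2: the pressure is above 35 kPa → the pressure is above 27 kPa
Chain the implications: the middle term (the pressure is above 35 kPa) links the two.
Conclusion: If the pressure is above 55 kPa, then the pressure is above 27 kPa.

If the pressure is above 55 kPa, then the pressure is above 27 kPa.


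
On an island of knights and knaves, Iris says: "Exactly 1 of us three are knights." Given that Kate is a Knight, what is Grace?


Iris claims exactly 1 knights among Iris, Kate, Grace.
Given: Kate is a Knight.

Case 1: Iris is a Knight (tells truth)
  Then exactly 1 of the three are knights.
  Counting Iris, Kate: 2 knight(s) so far. Need -1 more → impossible.
Case 2: Iris is a Knave (lies)
  Then the count is NOT 1.
  If Grace = Knave, count = 1 = 1 → claim would be true, contradicts lie.
  If Grace = Knight, count = 2 ≠ 1 → lie confirmed ✓

Grace is a Knight.

Knight


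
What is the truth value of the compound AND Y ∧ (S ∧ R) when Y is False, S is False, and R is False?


Y = False, S = False, R = False
Step 1: S ∧ R = False AND False = False
Step 2: Y ∧ False = False AND False = False
AND is true only when ALL operands are true.

False


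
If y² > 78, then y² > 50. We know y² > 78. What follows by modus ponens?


Modus ponens: P → Q, P ⊢ Q
P: y² > 78
Q: y² > 50
We have P → Q and P is true.
By modus ponens, Q must be true.

y² > 50


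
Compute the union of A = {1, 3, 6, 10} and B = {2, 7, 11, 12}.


A = {1, 3, 6, 10}
B = {2, 7, 11, 12}
Operation: union
All elements combined: 1, 2, 3, 6, 7, 10, 11, 12

{1, 2, 3, 6, 7, 10, 11, 12}


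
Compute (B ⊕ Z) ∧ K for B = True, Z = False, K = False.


B = True, Z = False, K = False
Step 1: B ⊕ Z = True XOR False = True
Step 2: True ∧ K = True AND False = False
XOR true when exactly one of B,Z is true; then AND with K.

False


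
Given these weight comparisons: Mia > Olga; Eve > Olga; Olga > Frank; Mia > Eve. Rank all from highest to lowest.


Constraints: Mia > Olga; Eve > Olga; Olga > Frank; Mia > Eve
Method: at each step, the next-highest is the one remaining person who never appears on the smaller side of a constraint between remaining people.
  Step 1: remaining {Eve, Mia, Frank, Olga}; on the smaller side: {Eve, Frank, Olga} → Mia is next (Mia > Olga; Mia > Eve).
  Step 2: remaining {Eve, Frank, Olga}; on the smaller side: {Frank, Olga} → Eve is next (Eve > Olga).
  Step 3: remaining {Frank, Olga}; on the smaller side: {Frank} → Olga is next (Olga > Frank).
  Step 4: only Frank remains → lowest.
Final ranking (highest to lowest):

Mia > Eve > Olga > Frank


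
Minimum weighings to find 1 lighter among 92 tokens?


Each weighing has 3 outcomes (left heavy / balance / right heavy), so k weighings distinguish at most 3^k cases; splitting into three near-equal groups achieves this.
Need 3^k ≥ 92: 3^4 = 81 < 92 ≤ 3^5 = 243
k = ⌈log₃(92)⌉ = 5

5


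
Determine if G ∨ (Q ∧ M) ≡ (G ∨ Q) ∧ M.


Expression 1: G ∨ (Q ∧ M)
Expression 2: (G ∨ Q) ∧ M
Truth table (G Q M | Expr1 Expr2):
  T T T |   T     T
  T T F |   T     F   ← differ
  T F T |   T     T
  T F F |   T     F   ← differ
  F T T |   T     T
  F T F |   F     F
  F F T |   F     F
  F F F |   F     F
Counterexample: G=T, Q=T, M=F gives Expr1 = T but Expr2 = F, so the expressions are NOT logically equivalent.

No


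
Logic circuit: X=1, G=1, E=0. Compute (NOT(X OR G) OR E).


X OR G = 1
NOT(1) = 0
0 OR 0 = 0

0


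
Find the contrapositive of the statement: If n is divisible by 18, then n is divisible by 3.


Original: If n is divisible by 18, then n is divisible by 3
Contrapositive: If ¬Q, then ¬P
Negate Q: not (n is divisible by 3)
Negate P: not (n is divisible by 18)

If not (n is divisible by 3), then not (n is divisible by 18).


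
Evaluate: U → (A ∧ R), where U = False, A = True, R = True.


U = False, A = True, R = True
Step 1: A ∧ R = True AND True = True
Step 2: U → (True): false only when U=True and consequent=False.
Result: True

True


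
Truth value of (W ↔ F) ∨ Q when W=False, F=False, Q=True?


W = False, F = False, Q = True
Expression: (W ↔ F) ∨ Q
Step 1: W ↔ F = (False iff False) (true when values match) = True
Step 2: (True) ∨ Q = True OR True = True

True


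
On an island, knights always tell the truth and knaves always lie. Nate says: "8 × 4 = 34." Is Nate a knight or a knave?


Statement: "8 × 4 = 34."
Actual: 8 × 4 = 32
Claimed: 34
Statement is FALSE → Nate lies → Knave

Knave


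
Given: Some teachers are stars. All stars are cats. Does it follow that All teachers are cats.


Premise 1: Some teachers are stars.
Premise 2: All stars are cats.
Conclusion: All teachers are cats.
Fallacy: illicit minor. The minor term (teachers) is distributed in the conclusion ('All teachers ...') but undistributed in its premise ('Some teachers are stars' doesn't cover all teachers).
Only 'Some teachers are cats' follows, not 'All'.

Invalid


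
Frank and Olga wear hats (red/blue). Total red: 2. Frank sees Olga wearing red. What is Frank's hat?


Total red = 2, Olga = red
Red accounted for: 1
Remaining for Frank: 1
Frank's hat is red.

red


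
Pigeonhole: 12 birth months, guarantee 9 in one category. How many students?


Pigeonhole: to guarantee k in one of n categories, need (k-1)×n + 1.
k = 9, n = 12
Minimum = (9-1) × 12 + 1 = 8 × 12 + 1

97


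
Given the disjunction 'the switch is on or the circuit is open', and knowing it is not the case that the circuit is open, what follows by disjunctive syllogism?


Disjunctive syllogism: P ∨ Q, ¬P ⊢ Q
Disjunction: the switch is on ∨ the circuit is open
We know it is not the case that the circuit is open.
By disjunctive syllogism, the other disjunct must be true.

The switch is on


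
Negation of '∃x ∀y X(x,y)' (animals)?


Original: ∃x ∀y X(x,y)
Rule: ¬∀→∃, ¬∃→∀, negate predicate.
Negation: ∀x ∃y ¬X(x,y)

∀x ∃y ¬X(x,y)


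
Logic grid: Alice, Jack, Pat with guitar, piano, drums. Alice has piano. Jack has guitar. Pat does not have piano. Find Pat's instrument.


From clues:
  Jack → guitar
  Alice → piano
By elimination, Pat gets the remaining.

drums


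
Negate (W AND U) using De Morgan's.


De Morgan's law: ¬(P ∧ Q) ≡ ¬P ∨ ¬Q
¬(W ∧ U) = ¬W ∨ ¬U

¬W ∨ ¬U


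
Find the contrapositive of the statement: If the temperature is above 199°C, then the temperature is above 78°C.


Original: If the temperature is above 199°C, then the temperature is above 78°C
Contrapositive: If ¬Q, then ¬P
Negate Q: not (the temperature is above 78°C)
Negate P: not (the temperature is above 199°C)

If not (the temperature is above 78°C), then not (the temperature is above 199°C).


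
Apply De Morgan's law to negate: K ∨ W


De Morgan's law: ¬(P ∨ Q) ≡ ¬P ∧ ¬Q
¬(K ∨ W) = ¬K ∧ ¬W

¬K ∧ ¬W


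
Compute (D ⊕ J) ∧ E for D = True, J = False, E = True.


D = True, J = False, E = True
Step 1: D ⊕ J = True XOR False = True
Step 2: True ∧ E = True AND True = True
XOR true when exactly one of D,J is true; then AND with E.

True


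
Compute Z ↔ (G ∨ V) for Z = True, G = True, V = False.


Z = True, G = True, V = False
Step 1: G ∨ V = True OR False = True
Step 2: Z ↔ (True): true when both sides have same truth value.
Result: True ↔ True = True

True


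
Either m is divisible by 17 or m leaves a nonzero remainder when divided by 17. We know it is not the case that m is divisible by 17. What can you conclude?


Disjunctive syllogism: P ∨ Q, ¬P ⊢ Q
Disjunction: m is divisible by 17 ∨ m leaves a nonzero remainder when divided by 17
We know it is not the case that m is divisible by 17.
By disjunctive syllogism, the other disjunct must be true.

m leaves a nonzero remainder when divided by 17
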